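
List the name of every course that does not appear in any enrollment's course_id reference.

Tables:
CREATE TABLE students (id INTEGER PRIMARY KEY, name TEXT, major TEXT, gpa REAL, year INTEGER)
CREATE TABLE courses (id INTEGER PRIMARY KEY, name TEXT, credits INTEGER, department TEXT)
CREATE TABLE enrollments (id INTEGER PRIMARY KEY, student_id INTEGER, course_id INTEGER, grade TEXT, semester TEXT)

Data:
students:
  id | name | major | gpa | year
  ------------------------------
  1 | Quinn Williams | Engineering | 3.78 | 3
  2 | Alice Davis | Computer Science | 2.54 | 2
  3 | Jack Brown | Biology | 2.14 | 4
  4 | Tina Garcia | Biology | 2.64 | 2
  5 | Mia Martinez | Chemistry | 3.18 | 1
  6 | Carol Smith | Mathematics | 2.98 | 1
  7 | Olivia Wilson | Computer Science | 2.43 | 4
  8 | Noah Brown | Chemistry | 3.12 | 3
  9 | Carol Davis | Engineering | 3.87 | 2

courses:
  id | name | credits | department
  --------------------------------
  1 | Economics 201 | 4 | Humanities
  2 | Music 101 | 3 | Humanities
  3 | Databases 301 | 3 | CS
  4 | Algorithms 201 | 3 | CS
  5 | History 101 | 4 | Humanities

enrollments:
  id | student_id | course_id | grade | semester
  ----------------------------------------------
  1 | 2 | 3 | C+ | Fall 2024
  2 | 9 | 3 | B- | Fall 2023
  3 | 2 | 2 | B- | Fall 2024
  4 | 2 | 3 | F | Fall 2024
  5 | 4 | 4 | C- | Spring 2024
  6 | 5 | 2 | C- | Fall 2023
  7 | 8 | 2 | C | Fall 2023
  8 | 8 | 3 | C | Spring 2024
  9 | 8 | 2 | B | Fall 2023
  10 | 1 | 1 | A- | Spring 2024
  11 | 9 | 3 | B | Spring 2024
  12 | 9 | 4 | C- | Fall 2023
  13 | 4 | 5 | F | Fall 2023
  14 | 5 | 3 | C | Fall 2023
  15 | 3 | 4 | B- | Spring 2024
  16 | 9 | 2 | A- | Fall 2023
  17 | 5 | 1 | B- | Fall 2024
SELECT p.name FROM courses p LEFT JOIN enrollments c ON c.course_id = p.id WHERE c.id IS NULL

Execution result:
(no rows)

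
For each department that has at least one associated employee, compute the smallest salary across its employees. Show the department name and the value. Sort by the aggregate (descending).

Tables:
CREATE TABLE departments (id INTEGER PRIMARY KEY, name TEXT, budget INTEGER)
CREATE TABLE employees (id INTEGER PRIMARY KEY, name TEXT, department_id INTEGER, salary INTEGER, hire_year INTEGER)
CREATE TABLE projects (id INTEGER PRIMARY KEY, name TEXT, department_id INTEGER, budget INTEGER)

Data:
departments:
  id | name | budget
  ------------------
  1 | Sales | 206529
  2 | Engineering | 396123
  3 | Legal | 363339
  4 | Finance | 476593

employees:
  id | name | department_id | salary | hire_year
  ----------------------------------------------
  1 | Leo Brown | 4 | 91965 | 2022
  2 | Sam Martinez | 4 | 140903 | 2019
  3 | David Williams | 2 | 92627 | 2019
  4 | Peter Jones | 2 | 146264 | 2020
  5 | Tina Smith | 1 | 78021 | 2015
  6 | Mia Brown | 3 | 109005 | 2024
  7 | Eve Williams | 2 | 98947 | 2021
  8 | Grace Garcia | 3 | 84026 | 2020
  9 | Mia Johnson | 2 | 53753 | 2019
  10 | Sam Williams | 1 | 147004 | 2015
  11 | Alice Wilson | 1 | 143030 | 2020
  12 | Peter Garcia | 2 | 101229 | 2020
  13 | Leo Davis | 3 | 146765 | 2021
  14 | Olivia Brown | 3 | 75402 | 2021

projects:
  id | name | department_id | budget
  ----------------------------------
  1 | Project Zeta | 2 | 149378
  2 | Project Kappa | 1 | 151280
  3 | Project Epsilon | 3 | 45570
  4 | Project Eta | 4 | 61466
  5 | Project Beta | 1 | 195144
SELECT p.name, MIN(c.salary) AS min_salary FROM employees c JOIN departments p ON c.department_id = p.id GROUP BY p.id, p.name ORDER BY min_salary DESC

Execution result:
name | min_salary
Finance | 91965
Sales | 78021
Legal | 75402
Engineering | 53753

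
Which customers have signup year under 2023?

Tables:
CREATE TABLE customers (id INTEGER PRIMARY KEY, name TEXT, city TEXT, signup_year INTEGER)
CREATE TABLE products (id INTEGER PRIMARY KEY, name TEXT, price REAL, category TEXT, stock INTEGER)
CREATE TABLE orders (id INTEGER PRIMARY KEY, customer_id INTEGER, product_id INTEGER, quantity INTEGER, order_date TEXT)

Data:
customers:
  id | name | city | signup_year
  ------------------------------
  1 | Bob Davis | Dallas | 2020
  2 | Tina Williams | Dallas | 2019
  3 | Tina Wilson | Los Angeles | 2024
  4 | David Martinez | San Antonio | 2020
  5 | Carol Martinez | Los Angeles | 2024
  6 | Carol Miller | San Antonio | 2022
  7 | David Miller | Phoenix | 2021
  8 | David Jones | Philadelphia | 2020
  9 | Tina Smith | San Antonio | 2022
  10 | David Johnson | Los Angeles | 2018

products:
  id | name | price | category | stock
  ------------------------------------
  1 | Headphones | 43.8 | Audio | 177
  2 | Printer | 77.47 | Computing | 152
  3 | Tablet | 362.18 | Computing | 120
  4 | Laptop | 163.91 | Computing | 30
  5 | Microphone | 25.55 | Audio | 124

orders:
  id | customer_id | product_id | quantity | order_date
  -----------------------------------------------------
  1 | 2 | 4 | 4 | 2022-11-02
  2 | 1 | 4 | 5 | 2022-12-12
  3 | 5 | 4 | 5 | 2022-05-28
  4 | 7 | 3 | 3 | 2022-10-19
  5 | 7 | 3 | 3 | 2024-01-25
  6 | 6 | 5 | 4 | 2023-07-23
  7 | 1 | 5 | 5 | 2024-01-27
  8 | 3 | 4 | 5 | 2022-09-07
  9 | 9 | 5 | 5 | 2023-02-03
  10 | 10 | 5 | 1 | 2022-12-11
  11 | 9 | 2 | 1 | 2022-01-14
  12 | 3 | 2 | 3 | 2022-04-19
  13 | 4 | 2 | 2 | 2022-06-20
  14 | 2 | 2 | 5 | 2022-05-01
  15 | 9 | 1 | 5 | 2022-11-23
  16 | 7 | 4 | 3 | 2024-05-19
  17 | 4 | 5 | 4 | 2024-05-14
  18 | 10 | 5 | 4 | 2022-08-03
SELECT name, signup_year FROM customers WHERE signup_year < 2023

Execution result:
name | signup_year
Bob Davis | 2020
Tina Williams | 2019
David Martinez | 2020
Carol Miller | 2022
David Miller | 2021
David Jones | 2020
Tina Smith | 2022
David Johnson | 2018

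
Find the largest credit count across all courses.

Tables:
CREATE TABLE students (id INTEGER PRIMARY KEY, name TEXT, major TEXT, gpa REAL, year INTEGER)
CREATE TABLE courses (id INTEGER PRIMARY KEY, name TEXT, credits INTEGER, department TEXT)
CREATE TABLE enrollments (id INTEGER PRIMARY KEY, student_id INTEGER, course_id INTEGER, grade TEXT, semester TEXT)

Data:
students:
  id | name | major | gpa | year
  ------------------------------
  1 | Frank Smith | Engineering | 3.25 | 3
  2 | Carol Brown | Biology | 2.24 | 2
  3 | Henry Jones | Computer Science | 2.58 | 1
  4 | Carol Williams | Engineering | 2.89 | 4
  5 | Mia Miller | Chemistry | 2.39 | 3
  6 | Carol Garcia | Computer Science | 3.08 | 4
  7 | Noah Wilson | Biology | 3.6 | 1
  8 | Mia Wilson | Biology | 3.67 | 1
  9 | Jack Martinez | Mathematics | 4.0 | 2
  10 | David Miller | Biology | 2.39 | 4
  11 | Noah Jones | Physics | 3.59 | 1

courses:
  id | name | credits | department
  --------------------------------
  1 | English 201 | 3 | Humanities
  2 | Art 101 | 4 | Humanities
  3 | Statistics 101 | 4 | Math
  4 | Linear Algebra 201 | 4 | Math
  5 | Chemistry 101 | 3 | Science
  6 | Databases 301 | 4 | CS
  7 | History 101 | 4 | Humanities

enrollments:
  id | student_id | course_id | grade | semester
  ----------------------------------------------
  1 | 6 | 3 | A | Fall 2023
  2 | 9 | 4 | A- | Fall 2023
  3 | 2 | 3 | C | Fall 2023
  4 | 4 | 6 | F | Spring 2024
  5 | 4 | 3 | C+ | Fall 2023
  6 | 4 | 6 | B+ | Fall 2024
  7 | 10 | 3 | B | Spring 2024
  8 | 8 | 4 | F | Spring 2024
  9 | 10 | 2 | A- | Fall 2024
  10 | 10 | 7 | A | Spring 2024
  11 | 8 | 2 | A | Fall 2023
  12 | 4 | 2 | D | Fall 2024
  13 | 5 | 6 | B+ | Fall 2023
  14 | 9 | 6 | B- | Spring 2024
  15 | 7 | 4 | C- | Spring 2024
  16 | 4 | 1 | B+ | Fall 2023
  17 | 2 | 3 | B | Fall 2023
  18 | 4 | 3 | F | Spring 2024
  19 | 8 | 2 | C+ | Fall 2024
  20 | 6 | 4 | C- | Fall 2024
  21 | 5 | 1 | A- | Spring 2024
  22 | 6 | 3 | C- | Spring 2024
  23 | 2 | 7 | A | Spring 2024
SELECT MAX(credits) FROM courses

Execution result:
4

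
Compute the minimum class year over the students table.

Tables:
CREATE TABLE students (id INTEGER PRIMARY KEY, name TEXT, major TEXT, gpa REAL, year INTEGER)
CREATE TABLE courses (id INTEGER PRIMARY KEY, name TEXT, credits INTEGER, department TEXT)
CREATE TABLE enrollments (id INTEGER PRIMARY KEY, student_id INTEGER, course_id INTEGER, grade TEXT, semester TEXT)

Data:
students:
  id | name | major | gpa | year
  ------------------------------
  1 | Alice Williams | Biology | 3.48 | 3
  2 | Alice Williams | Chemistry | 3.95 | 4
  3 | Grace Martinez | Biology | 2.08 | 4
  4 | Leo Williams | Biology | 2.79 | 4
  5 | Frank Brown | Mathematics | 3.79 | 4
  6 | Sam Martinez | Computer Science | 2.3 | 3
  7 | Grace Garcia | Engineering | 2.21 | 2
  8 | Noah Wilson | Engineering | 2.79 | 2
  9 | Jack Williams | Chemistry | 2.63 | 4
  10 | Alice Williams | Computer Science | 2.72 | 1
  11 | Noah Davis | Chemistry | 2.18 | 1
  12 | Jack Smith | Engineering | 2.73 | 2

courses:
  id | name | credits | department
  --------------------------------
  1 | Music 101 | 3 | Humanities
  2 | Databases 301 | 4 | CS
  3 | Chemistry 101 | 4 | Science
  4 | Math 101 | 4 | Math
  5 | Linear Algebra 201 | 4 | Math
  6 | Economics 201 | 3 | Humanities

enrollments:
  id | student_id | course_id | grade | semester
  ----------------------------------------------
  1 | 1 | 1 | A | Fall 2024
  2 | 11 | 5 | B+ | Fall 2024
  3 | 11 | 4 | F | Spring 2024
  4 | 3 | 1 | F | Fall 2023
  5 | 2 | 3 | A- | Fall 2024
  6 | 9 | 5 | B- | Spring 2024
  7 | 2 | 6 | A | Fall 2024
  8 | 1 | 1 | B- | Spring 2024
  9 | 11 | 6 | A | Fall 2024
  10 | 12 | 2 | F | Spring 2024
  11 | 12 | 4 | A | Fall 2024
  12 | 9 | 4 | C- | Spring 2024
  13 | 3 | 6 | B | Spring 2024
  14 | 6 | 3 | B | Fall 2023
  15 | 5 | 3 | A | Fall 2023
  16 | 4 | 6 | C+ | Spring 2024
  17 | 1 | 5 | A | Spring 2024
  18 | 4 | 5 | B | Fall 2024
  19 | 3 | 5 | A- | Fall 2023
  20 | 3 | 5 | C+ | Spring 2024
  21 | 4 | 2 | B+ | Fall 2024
SELECT MIN(year) FROM students

Execution result:
1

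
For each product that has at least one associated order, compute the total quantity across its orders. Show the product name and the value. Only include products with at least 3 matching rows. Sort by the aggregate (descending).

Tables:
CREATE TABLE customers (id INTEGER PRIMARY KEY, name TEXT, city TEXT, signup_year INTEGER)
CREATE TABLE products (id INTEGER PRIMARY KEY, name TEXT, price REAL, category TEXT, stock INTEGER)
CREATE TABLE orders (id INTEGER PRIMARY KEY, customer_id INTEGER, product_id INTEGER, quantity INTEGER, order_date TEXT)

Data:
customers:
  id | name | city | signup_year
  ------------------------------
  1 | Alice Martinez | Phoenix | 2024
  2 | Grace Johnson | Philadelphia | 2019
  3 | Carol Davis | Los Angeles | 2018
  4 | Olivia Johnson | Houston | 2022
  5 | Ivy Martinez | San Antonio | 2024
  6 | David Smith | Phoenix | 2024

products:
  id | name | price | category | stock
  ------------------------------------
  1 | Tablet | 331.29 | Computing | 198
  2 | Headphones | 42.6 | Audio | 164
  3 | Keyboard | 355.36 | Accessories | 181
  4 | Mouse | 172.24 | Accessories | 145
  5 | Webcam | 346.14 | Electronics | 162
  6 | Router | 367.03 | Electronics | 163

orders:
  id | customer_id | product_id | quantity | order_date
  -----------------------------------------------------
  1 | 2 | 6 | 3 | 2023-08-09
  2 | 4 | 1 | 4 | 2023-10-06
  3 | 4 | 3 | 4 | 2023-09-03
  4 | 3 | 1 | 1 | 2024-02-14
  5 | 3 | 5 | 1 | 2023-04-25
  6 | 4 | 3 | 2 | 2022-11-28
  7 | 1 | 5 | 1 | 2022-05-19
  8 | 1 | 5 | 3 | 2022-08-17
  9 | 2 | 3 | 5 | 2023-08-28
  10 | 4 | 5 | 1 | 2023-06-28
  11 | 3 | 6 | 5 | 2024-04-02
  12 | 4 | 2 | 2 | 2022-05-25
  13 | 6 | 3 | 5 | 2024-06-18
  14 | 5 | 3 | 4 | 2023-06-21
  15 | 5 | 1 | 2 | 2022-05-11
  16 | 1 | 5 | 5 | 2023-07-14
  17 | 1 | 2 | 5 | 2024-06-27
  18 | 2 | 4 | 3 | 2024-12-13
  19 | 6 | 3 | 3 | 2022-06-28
SELECT p.name, SUM(c.quantity) AS sum_quantity FROM orders c JOIN products p ON c.product_id = p.id GROUP BY p.id, p.name HAVING COUNT(*) >= 3 ORDER BY sum_quantity DESC

Execution result:
name | sum_quantity
Keyboard | 23
Webcam | 11
Tablet | 7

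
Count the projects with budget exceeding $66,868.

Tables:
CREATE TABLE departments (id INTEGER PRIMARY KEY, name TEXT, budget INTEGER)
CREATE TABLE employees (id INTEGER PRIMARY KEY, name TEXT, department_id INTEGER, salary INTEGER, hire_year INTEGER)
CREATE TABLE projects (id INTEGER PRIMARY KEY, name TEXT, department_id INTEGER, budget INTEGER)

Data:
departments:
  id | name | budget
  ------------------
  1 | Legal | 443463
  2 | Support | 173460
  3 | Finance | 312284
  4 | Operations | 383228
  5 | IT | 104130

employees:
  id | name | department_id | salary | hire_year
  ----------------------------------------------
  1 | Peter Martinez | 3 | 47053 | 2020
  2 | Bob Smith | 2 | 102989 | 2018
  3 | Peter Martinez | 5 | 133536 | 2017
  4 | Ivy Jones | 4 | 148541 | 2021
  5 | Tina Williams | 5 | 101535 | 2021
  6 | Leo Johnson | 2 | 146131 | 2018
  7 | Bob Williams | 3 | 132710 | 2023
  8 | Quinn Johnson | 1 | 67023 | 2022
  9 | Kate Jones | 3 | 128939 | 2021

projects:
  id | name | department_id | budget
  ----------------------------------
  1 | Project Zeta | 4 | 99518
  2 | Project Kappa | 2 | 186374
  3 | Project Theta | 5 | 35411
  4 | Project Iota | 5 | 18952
SELECT COUNT(*) FROM projects WHERE budget > 66868

Execution result:
2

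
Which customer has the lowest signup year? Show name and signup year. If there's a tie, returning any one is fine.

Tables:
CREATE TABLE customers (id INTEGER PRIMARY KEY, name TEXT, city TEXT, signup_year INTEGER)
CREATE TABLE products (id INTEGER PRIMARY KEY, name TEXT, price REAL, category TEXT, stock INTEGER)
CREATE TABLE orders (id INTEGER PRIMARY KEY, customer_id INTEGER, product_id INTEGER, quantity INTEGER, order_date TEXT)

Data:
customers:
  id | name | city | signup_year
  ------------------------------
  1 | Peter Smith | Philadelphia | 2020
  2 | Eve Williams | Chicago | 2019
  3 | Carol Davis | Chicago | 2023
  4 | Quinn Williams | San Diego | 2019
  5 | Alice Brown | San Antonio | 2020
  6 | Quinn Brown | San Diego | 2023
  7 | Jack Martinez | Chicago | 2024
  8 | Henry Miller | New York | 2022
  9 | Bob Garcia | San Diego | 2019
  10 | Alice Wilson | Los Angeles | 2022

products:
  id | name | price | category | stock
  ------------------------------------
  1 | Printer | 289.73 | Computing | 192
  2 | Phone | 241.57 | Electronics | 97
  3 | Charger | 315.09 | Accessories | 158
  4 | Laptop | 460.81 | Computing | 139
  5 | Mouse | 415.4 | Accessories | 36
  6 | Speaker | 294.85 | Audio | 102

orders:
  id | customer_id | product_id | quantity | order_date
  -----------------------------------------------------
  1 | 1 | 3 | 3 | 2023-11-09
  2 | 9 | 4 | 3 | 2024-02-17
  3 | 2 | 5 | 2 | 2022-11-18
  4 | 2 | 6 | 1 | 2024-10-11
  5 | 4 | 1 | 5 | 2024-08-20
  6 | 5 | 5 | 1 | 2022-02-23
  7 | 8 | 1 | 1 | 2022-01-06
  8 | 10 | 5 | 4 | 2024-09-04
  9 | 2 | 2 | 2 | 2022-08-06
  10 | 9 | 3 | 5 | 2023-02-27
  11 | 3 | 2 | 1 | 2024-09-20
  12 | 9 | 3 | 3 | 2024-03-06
SELECT name, signup_year FROM customers ORDER BY signup_year ASC LIMIT 1

Execution result:
name | signup_year
Eve Williams | 2019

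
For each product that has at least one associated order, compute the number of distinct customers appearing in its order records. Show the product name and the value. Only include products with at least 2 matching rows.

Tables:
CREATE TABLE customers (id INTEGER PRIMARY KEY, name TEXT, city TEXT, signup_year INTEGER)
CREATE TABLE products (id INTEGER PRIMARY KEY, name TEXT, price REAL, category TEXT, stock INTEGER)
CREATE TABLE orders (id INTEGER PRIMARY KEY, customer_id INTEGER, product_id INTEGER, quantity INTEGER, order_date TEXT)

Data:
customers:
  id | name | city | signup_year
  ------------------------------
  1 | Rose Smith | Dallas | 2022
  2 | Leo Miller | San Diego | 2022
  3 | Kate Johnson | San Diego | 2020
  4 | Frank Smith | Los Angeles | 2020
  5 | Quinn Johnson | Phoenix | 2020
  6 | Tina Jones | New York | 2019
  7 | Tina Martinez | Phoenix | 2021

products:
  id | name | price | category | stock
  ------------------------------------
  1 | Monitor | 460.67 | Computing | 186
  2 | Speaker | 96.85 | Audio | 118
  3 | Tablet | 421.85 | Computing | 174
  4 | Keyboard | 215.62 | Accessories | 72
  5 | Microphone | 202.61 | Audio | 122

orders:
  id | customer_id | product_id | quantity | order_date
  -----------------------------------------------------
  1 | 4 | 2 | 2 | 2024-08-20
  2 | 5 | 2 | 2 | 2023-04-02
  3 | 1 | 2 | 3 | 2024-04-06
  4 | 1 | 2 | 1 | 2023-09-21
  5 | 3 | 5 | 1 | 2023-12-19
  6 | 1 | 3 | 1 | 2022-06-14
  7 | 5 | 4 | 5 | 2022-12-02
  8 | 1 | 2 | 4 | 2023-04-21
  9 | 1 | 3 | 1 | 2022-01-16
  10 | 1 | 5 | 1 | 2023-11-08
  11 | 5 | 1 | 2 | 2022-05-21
SELECT p.name, COUNT(DISTINCT c.customer_id) AS distinct_customer_count FROM orders c JOIN products p ON c.product_id = p.id GROUP BY p.id, p.name HAVING COUNT(*) >= 2

Execution result:
name | distinct_customer_count
Speaker | 3
Tablet | 1
Microphone | 2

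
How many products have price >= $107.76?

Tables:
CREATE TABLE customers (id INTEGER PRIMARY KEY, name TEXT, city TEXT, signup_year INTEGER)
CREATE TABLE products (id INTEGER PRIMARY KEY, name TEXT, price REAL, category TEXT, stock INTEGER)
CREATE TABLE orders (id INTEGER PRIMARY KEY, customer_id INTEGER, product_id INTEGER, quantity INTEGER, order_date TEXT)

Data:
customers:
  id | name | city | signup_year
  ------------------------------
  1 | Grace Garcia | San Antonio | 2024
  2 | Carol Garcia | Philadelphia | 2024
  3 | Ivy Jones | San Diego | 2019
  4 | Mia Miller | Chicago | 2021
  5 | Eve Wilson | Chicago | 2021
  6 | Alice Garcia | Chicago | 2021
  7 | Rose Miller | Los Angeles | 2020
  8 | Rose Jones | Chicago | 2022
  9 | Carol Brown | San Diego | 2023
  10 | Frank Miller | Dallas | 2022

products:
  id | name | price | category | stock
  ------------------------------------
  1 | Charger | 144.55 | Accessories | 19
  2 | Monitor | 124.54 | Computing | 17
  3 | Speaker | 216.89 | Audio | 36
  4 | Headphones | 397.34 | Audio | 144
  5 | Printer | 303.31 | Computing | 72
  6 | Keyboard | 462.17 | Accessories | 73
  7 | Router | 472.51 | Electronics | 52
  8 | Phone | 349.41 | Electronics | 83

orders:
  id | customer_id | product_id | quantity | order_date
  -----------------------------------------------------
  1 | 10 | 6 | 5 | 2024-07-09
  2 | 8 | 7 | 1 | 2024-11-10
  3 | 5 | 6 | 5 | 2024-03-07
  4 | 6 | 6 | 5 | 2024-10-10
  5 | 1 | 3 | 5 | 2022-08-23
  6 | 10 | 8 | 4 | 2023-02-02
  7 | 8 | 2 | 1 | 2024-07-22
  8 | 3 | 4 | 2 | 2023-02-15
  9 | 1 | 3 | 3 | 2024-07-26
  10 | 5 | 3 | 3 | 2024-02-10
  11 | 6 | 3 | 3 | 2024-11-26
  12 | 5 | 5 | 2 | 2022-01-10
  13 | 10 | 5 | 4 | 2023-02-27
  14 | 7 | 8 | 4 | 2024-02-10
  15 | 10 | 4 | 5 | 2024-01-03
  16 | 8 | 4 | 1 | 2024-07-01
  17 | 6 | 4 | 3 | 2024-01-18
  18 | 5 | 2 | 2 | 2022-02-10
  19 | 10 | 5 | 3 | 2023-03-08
SELECT COUNT(*) FROM products WHERE price >= 107.76

Execution result:
8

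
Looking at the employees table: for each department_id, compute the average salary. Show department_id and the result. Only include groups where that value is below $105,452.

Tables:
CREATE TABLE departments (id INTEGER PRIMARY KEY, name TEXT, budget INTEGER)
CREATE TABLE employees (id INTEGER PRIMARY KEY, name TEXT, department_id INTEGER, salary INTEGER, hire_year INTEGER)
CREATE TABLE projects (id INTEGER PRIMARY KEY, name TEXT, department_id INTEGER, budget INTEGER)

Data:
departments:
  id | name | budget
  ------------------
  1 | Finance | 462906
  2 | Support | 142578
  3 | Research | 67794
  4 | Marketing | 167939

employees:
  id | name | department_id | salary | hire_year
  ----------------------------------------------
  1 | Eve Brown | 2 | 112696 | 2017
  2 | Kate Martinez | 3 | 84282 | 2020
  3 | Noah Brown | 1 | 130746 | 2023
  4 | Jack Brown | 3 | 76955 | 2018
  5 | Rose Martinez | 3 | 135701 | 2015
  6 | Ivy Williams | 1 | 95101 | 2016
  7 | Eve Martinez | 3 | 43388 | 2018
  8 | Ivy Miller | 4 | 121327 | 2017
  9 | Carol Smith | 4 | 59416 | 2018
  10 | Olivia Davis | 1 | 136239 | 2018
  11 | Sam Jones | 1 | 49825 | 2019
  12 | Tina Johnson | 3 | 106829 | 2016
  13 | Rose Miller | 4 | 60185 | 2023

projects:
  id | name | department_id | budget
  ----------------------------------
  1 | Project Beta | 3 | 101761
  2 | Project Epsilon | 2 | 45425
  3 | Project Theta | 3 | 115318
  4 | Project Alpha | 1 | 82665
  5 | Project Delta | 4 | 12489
SELECT department_id, AVG(salary) AS avg_salary FROM employees GROUP BY department_id HAVING AVG(salary) < 105452

Execution result:
department_id | avg_salary
1 | 102977.75
3 | 89431.00
4 | 80309.33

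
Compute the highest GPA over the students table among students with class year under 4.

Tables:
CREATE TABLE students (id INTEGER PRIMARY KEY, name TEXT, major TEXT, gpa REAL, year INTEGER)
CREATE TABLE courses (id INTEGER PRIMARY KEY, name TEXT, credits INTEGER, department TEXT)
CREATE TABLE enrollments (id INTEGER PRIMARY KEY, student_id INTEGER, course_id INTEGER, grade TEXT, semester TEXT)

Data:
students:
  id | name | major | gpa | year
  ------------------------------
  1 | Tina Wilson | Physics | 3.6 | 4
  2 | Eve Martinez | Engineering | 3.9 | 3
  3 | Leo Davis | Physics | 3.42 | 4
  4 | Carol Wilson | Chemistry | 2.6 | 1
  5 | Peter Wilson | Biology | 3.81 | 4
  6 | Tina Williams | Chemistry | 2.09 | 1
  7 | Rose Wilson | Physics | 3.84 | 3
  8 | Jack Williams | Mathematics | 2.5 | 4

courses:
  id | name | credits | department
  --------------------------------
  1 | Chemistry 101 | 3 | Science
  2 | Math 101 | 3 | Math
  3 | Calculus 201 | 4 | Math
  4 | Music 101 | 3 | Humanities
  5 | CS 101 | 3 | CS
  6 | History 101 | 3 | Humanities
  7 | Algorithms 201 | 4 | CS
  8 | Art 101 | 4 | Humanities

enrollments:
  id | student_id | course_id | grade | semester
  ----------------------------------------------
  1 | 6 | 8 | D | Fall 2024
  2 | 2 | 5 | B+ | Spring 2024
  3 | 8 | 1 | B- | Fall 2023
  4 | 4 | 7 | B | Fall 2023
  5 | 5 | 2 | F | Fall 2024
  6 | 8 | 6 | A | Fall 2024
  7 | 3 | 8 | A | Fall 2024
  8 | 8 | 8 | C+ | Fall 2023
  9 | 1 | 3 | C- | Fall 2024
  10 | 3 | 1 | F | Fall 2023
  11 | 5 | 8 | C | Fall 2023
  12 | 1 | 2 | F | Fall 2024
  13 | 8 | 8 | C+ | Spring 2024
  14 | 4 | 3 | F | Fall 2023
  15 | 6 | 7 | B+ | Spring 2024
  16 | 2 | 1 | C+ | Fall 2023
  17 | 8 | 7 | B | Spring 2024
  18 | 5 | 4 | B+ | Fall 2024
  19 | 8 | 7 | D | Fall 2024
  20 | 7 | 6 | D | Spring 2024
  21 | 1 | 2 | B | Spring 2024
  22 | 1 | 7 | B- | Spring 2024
SELECT MAX(gpa) FROM students WHERE year < 4

Execution result:
3.90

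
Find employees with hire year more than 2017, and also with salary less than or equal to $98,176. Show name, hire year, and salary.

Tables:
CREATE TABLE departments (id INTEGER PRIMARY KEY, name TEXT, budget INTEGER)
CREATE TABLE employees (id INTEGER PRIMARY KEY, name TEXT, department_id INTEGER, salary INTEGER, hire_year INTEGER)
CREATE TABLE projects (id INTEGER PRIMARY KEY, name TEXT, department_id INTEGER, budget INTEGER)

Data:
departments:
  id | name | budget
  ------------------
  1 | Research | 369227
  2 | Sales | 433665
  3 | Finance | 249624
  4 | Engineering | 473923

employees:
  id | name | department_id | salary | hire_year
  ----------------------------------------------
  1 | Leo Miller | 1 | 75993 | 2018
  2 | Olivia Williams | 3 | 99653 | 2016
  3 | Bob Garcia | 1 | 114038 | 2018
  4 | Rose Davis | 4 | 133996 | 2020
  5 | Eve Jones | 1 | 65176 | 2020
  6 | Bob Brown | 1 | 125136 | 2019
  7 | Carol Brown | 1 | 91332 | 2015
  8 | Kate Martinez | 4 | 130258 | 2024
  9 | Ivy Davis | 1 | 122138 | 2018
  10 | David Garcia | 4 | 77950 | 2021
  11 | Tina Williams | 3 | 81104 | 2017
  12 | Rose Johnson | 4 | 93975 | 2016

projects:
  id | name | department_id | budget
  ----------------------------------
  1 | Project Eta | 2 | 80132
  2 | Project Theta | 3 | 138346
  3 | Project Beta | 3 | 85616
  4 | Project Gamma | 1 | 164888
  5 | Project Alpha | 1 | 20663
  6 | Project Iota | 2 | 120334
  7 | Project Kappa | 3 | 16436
SELECT name, hire_year, salary FROM employees WHERE hire_year > 2017 AND salary <= 98176

Execution result:
name | hire_year | salary
Leo Miller | 2018 | 75993
Eve Jones | 2020 | 65176
David Garcia | 2021 | 77950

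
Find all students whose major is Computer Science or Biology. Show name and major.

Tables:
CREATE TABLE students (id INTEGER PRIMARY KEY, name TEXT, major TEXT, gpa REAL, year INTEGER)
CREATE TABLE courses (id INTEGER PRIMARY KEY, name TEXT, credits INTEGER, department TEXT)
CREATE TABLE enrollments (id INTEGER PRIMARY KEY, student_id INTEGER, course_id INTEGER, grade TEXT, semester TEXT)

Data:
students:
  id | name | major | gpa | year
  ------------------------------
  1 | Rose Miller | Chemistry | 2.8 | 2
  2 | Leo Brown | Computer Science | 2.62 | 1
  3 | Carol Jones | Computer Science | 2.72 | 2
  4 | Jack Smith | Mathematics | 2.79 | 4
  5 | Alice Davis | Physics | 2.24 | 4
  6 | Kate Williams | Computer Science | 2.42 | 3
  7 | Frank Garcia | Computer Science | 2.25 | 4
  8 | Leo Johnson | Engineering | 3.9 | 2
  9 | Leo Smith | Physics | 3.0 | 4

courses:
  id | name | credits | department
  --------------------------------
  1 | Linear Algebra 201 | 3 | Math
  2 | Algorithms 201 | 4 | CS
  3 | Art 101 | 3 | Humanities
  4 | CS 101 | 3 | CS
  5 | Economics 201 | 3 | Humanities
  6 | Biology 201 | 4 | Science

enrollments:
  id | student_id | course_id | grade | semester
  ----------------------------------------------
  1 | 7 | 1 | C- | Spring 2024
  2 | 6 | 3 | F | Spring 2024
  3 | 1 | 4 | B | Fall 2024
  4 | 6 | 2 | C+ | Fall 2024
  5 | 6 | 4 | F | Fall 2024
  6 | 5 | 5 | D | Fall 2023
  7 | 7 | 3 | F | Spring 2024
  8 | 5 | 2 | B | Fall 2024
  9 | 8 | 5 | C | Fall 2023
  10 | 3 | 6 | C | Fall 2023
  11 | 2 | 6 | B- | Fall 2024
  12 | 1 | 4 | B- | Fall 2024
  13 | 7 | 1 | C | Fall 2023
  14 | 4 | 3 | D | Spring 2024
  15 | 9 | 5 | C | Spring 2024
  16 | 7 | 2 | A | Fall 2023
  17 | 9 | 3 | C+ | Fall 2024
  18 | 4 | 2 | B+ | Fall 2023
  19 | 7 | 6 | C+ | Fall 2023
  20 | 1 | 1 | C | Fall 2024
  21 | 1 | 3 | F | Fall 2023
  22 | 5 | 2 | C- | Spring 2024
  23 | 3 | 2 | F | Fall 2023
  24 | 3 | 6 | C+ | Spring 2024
SELECT name, major FROM students WHERE major IN ('Computer Science', 'Biology')

Execution result:
name | major
Leo Brown | Computer Science
Carol Jones | Computer Science
Kate Williams | Computer Science
Frank Garcia | Computer Science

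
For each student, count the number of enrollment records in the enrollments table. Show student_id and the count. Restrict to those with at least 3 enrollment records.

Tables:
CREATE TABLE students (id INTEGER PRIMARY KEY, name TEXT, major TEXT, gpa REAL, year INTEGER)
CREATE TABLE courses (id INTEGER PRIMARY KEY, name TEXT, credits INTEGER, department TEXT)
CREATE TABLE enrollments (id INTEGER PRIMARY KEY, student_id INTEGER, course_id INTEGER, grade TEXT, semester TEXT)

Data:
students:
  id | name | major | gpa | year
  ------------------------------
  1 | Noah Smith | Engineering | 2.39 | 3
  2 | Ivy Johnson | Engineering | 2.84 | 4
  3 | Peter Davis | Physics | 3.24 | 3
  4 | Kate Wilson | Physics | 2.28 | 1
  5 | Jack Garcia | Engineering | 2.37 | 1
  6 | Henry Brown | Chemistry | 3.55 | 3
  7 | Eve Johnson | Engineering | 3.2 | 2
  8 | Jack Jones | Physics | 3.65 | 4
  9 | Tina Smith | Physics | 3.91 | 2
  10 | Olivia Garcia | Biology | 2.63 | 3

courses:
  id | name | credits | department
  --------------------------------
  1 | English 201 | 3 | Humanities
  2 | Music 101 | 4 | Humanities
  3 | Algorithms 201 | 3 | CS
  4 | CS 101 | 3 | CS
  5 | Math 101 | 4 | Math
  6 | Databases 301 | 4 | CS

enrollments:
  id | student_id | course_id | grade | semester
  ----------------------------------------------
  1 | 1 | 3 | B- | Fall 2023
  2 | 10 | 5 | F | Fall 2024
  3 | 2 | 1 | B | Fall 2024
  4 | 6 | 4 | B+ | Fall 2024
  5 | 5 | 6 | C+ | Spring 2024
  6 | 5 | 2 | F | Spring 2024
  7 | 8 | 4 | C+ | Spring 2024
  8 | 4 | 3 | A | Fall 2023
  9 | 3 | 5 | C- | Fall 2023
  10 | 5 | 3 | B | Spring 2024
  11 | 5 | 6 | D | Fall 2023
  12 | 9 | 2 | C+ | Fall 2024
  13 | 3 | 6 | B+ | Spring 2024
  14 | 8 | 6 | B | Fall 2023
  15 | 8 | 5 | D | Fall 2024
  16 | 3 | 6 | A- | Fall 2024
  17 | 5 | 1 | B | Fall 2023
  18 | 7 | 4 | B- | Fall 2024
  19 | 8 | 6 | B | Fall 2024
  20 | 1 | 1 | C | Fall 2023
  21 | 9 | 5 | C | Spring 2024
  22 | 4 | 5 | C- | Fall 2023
SELECT student_id, COUNT(*) AS enrollment_count FROM enrollments GROUP BY student_id HAVING COUNT(*) >= 3

Execution result:
student_id | enrollment_count
3 | 3
5 | 5
8 | 4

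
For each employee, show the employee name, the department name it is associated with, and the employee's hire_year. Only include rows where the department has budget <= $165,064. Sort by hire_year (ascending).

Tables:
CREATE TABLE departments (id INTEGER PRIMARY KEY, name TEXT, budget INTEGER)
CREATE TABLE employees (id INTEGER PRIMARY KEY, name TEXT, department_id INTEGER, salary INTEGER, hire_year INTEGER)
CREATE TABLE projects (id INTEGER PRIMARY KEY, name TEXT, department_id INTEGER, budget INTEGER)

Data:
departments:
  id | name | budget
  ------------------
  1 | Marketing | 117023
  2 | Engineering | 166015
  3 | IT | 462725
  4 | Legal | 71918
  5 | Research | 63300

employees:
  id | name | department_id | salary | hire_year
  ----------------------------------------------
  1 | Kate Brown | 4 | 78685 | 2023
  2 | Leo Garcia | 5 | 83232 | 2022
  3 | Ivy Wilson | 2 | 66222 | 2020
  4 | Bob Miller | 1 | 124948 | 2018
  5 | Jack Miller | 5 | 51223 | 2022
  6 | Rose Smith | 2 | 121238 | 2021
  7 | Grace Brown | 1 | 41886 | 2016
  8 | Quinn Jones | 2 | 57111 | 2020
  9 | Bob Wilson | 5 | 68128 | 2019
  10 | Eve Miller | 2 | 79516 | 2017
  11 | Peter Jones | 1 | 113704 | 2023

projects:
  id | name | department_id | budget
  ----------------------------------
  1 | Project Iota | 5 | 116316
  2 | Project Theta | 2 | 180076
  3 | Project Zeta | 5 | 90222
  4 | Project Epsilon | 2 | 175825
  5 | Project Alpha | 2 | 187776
SELECT c.name, p.name AS department, c.hire_year FROM employees c JOIN departments p ON c.department_id = p.id WHERE p.budget <= 165064 ORDER BY c.hire_year ASC

Execution result:
name | department | hire_year
Grace Brown | Marketing | 2016
Bob Miller | Marketing | 2018
Bob Wilson | Research | 2019
Leo Garcia | Research | 2022
Jack Miller | Research | 2022
Kate Brown | Legal | 2023
Peter Jones | Marketing | 2023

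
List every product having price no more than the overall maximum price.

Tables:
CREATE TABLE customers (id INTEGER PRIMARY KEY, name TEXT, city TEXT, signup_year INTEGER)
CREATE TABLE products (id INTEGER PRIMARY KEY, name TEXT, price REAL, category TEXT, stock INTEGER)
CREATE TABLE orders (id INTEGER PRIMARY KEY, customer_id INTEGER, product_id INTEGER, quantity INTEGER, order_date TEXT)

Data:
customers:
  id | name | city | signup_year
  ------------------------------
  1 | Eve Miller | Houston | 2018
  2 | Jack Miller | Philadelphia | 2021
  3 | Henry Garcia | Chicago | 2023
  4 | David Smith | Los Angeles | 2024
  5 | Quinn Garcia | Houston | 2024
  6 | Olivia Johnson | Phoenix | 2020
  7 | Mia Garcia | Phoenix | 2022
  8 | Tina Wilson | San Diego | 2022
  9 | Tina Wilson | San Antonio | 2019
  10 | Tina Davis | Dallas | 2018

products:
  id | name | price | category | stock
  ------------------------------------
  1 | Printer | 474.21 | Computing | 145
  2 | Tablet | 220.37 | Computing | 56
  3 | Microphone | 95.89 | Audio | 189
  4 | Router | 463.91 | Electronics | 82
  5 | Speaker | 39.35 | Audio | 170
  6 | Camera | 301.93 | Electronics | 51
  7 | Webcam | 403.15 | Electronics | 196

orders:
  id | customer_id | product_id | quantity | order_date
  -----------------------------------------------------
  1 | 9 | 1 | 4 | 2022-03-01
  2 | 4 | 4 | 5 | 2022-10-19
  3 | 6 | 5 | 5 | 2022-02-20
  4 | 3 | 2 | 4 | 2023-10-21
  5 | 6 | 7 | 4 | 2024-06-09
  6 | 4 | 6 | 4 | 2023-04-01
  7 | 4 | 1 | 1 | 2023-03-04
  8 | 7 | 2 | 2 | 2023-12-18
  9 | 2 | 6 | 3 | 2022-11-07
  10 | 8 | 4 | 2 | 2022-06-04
SELECT name, price FROM products WHERE price <= (SELECT MAX(price) FROM products)

Execution result:
name | price
Printer | 474.21
Tablet | 220.37
Microphone | 95.89
Router | 463.91
Speaker | 39.35
Camera | 301.93
Webcam | 403.15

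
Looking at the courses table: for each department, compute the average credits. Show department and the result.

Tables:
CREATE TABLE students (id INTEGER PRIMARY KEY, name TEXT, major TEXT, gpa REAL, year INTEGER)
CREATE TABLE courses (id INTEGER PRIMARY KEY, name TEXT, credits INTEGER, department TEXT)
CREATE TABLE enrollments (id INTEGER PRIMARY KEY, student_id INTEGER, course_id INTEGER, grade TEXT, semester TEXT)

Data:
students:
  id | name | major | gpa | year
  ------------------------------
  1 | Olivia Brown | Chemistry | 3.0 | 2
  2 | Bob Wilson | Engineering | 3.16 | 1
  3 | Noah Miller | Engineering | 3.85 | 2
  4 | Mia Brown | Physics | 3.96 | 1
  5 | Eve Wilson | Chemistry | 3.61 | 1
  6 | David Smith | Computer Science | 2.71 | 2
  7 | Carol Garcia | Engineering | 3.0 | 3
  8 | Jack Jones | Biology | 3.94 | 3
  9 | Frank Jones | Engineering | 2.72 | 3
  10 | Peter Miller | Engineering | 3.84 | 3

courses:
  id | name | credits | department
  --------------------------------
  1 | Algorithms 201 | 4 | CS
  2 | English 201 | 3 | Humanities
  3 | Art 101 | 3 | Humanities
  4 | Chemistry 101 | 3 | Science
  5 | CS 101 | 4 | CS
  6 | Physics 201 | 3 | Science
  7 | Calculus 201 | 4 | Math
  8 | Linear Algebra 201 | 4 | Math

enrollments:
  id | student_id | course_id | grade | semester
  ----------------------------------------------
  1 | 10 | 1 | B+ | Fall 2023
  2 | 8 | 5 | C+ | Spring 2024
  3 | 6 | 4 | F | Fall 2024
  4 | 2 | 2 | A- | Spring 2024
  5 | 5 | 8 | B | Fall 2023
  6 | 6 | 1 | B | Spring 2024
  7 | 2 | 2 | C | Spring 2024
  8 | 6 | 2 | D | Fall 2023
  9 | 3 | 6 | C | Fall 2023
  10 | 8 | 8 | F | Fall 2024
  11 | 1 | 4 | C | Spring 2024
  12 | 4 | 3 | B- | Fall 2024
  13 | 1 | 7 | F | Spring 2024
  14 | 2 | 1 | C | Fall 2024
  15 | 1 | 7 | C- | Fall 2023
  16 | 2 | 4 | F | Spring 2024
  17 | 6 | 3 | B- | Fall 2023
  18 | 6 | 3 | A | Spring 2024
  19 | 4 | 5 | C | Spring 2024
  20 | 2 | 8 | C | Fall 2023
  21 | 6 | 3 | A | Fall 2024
SELECT department, AVG(credits) AS avg_credits FROM courses GROUP BY department

Execution result:
department | avg_credits
CS | 4.00
Humanities | 3.00
Math | 4.00
Science | 3.00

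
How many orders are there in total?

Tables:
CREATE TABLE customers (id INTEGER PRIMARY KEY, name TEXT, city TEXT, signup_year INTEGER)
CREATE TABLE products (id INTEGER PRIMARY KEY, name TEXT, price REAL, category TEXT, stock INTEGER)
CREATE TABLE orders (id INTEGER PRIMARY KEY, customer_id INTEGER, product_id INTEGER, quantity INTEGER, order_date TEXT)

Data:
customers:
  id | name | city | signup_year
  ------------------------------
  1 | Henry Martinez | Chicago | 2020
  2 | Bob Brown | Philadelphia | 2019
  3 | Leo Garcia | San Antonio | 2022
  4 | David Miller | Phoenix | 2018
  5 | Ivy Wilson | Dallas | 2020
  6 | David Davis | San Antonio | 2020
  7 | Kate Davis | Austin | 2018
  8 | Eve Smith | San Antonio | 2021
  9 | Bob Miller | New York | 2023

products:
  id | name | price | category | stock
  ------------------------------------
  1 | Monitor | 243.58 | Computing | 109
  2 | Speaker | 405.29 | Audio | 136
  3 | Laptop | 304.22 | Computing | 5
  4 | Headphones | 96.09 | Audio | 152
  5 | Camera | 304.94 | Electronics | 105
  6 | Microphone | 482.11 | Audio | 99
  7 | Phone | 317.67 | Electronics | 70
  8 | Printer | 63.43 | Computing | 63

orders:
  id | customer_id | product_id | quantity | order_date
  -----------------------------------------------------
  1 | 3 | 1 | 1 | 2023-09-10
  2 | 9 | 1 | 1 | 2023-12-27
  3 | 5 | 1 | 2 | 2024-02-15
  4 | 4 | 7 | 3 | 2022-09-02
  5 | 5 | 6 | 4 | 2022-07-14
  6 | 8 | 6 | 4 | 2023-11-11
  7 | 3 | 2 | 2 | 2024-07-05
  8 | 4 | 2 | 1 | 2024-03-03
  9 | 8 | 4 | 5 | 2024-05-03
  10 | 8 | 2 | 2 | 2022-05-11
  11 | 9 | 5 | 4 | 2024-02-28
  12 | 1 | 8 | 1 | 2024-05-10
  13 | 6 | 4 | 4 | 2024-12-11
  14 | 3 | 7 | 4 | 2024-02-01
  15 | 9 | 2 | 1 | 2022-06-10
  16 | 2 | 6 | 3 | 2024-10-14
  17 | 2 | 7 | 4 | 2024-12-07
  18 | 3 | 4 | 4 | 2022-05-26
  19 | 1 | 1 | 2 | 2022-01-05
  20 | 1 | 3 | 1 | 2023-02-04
SELECT COUNT(*) FROM orders

Execution result:
20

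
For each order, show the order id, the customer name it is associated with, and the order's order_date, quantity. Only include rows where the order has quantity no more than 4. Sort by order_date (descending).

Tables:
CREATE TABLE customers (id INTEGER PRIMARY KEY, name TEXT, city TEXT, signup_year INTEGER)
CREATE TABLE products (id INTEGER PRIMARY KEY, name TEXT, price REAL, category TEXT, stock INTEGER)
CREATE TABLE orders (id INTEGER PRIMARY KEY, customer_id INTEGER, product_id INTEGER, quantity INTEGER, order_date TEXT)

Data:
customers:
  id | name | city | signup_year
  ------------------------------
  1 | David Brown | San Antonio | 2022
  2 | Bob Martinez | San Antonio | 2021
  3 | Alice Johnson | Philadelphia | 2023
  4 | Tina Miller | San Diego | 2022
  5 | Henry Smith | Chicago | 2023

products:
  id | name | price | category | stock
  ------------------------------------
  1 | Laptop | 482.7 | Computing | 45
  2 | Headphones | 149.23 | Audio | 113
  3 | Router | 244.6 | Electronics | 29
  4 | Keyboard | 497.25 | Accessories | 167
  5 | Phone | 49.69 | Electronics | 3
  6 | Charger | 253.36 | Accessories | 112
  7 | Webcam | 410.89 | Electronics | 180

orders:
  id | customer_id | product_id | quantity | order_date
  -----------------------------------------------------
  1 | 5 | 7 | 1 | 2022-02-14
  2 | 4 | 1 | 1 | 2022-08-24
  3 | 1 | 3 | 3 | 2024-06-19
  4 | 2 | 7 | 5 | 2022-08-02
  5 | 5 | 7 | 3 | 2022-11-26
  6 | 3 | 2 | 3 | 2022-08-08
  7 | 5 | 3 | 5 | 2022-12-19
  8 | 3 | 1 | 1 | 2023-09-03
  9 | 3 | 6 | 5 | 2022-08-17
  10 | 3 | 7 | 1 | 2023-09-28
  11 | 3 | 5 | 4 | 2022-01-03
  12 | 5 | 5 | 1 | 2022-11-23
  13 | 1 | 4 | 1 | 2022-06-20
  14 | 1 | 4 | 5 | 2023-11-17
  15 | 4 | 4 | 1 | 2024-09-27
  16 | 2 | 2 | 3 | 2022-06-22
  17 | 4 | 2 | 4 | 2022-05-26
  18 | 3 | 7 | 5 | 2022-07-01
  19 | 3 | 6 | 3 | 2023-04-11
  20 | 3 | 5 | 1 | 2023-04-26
SELECT c.id, p.name AS customer, c.order_date, c.quantity FROM orders c JOIN customers p ON c.customer_id = p.id WHERE c.quantity <= 4 ORDER BY c.order_date DESC

Execution result:
id | customer | order_date | quantity
15 | Tina Miller | 2024-09-27 | 1
3 | David Brown | 2024-06-19 | 3
10 | Alice Johnson | 2023-09-28 | 1
8 | Alice Johnson | 2023-09-03 | 1
20 | Alice Johnson | 2023-04-26 | 1
19 | Alice Johnson | 2023-04-11 | 3
5 | Henry Smith | 2022-11-26 | 3
12 | Henry Smith | 2022-11-23 | 1
2 | Tina Miller | 2022-08-24 | 1
6 | Alice Johnson | 2022-08-08 | 3
16 | Bob Martinez | 2022-06-22 | 3
13 | David Brown | 2022-06-20 | 1
17 | Tina Miller | 2022-05-26 | 4
1 | Henry Smith | 2022-02-14 | 1
11 | Alice Johnson | 2022-01-03 | 4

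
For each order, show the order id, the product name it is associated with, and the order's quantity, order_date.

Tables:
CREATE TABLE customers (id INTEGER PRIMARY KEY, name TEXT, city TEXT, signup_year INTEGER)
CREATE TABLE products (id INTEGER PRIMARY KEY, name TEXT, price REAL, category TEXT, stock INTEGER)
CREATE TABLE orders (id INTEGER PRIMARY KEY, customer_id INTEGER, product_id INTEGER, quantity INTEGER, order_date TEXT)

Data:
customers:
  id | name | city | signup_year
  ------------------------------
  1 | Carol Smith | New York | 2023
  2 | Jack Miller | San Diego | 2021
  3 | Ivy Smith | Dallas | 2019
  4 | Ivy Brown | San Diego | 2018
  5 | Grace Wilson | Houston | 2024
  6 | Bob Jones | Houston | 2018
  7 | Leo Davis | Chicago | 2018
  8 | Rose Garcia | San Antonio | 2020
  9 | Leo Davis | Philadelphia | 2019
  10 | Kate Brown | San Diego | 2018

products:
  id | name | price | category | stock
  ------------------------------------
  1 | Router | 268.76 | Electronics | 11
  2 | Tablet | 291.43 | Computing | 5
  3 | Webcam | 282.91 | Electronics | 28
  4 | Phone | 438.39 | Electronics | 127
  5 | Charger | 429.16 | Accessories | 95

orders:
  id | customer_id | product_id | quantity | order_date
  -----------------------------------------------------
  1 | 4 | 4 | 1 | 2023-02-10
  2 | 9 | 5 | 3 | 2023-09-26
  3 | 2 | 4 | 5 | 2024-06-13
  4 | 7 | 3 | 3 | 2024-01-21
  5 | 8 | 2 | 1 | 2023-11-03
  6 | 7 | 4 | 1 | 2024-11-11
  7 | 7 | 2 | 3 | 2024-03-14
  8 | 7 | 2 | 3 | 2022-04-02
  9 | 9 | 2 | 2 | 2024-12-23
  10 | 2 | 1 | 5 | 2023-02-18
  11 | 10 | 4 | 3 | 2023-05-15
SELECT c.id, p.name AS product, c.quantity, c.order_date FROM orders c JOIN products p ON c.product_id = p.id

Execution result:
id | product | quantity | order_date
1 | Phone | 1 | 2023-02-10
2 | Charger | 3 | 2023-09-26
3 | Phone | 5 | 2024-06-13
4 | Webcam | 3 | 2024-01-21
5 | Tablet | 1 | 2023-11-03
6 | Phone | 1 | 2024-11-11
7 | Tablet | 3 | 2024-03-14
8 | Tablet | 3 | 2022-04-02
9 | Tablet | 2 | 2024-12-23
10 | Router | 5 | 2023-02-18
11 | Phone | 3 | 2023-05-15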